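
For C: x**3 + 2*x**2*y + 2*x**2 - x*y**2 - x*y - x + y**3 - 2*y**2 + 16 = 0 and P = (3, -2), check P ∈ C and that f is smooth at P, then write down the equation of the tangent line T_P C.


Tangent line at P: 12*x + 47*y + 58 = 0.

Step 1: f(3, -2) = 0, so P lies on C.
Step 2: partial derivatives
  f_x(x, y) = 3*x**2 + 4*x*y + 4*x - y**2 - y - 1, f_y(x, y) = 2*x**2 - 2*x*y - x + 3*y**2 - 4*y.
  f_x(P) = 12, f_y(P) = 47 (gradient nonzero, so P is smooth).
Step 3: tangent line at P: 12·(x − 3) + 47·(y − -2) = 0.
Expanding: 12*x + 47*y + 58 = 0.


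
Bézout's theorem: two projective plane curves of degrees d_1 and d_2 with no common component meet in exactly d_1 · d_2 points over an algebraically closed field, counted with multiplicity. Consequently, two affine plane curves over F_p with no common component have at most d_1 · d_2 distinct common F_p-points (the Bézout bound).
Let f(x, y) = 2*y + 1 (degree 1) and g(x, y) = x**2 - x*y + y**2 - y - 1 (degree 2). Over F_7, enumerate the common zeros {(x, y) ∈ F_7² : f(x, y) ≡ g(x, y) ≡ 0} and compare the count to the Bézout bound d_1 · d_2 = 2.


Common zeros: ∅; count = 0; Bézout bound = 2.

deg(f) = 1, deg(g) = 2, so Bézout bound = 2.
Scan x ∈ F_7. For each x, list the y ∈ F_7 with f(x, y) ≡ 0 and those with g(x, y) ≡ 0 (mod 7); the common zeros in that column are the intersection.
  x = 0: f ≡ 0 at y ∈ {3}; g ≡ 0 at y ∈ ∅; common: ∅.
  x = 1: f ≡ 0 at y ∈ {3}; g ≡ 0 at y ∈ {0, 2}; common: ∅.
  x = 2: f ≡ 0 at y ∈ {3}; g ≡ 0 at y ∈ {4, 6}; common: ∅.
  x = 3: f ≡ 0 at y ∈ {3}; g ≡ 0 at y ∈ ∅; common: ∅.
  x = 4: f ≡ 0 at y ∈ {3}; g ≡ 0 at y ∈ {6}; common: ∅.
  x = 5: f ≡ 0 at y ∈ {3}; g ≡ 0 at y ∈ ∅; common: ∅.
  x = 6: f ≡ 0 at y ∈ {3}; g ≡ 0 at y ∈ {0}; common: ∅.
Collecting: common zeros = ∅, so the count is 0.
Comparison with the Bézout bound: 0 ≤ 2 = deg(f)·deg(g), as expected for curves with no common component (the affine F_7-count falls short of the bound because intersections may lie at infinity, over extension fields, or carry multiplicity).


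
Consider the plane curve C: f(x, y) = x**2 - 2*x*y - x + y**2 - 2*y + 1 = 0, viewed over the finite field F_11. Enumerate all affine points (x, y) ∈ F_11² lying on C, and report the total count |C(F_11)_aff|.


Affine F_11-points: {(0, 1), (1, 7), (1, 8), (3, 1), (3, 7), (4, 4), (4, 6), (5, 4), (5, 8), (9, 3), (9, 6)}; count = 11.

For each of the 121 pairs (x, y) ∈ F_11², evaluate f(x, y) mod 11. Record the zeros.
  x = 0: [0↦1, 1↦0, 2↦1, 3↦4, 4↦9, 5↦5, 6↦3, 7↦3, 8↦5, 9↦9, 10↦4]  zeros at y ∈ {1}
  x = 1: [0↦1, 1↦9, 2↦8, 3↦9, 4↦1, 5↦6, 6↦2, 7↦0, 8↦0, 9↦2, 10↦6]  zeros at y ∈ {7, 8}
  x = 2: [0↦3, 1↦9, 2↦6, 3↦5, 4↦6, 5↦9, 6↦3, 7↦10, 8↦8, 9↦8, 10↦10]  zeros at y ∈ ∅
  x = 3: [0↦7, 1↦0, 2↦6, 3↦3, 4↦2, 5↦3, 6↦6, 7↦0, 8↦7, 9↦5, 10↦5]  zeros at y ∈ {1, 7}
  x = 4: [0↦2, 1↦4, 2↦8, 3↦3, 4↦0, 5↦10, 6↦0, 7↦3, 8↦8, 9↦4, 10↦2]  zeros at y ∈ {4, 6}
  x = 5: [0↦10, 1↦10, 2↦1, 3↦5, 4↦0, 5↦8, 6↦7, 7↦8, 8↦0, 9↦5, 10↦1]  zeros at y ∈ {4, 8}
  x = 6: [0↦9, 1↦7, 2↦7, 3↦9, 4↦2, 5↦8, 6↦5, 7↦4, 8↦5, 9↦8, 10↦2]  zeros at y ∈ ∅
  x = 7: [0↦10, 1↦6, 2↦4, 3↦4, 4↦6, 5↦10, 6↦5, 7↦2, 8↦1, 9↦2, 10↦5]  zeros at y ∈ ∅
  x = 8: [0↦2, 1↦7, 2↦3, 3↦1, 4↦1, 5↦3, 6↦7, 7↦2, 8↦10, 9↦9, 10↦10]  zeros at y ∈ ∅
  x = 9: [0↦7, 1↦10, 2↦4, 3↦0, 4↦9, 5↦9, 6↦0, 7↦4, 8↦10, 9↦7, 10↦6]  zeros at y ∈ {3, 6}
  x = 10: [0↦3, 1↦4, 2↦7, 3↦1, 4↦8, 5↦6, 6↦6, 7↦8, 8↦1, 9↦7, 10↦4]  zeros at y ∈ ∅
Collecting zeros: affine points = {(0, 1), (1, 7), (1, 8), (3, 1), (3, 7), (4, 4), (4, 6), (5, 4), (5, 8), (9, 3), (9, 6)}.
Total count |C(F_11)_aff| = 11.


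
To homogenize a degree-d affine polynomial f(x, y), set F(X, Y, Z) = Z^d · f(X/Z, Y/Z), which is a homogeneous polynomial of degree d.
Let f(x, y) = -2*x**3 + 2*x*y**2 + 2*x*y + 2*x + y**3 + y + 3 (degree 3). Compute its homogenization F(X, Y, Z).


F(X, Y, Z) = -2*X**3 + 2*X*Y**2 + 2*X*Y*Z + 2*X*Z**2 + Y**3 + Y*Z**2 + 3*Z**3

deg(f) = 3.
Substitute x = X/Z, y = Y/Z into f, then multiply by Z^3.
  monomial -2·x^3·y^0 ↦ -2·X^3·Y^0·Z^0.
  monomial 2·x^1·y^2 ↦ 2·X^1·Y^2·Z^0.
  monomial 2·x^1·y^1 ↦ 2·X^1·Y^1·Z^1.
  monomial 2·x^1·y^0 ↦ 2·X^1·Y^0·Z^2.
  monomial 1·x^0·y^3 ↦ 1·X^0·Y^3·Z^0.
  monomial 1·x^0·y^1 ↦ 1·X^0·Y^1·Z^2.
  monomial 3·x^0·y^0 ↦ 3·X^0·Y^0·Z^3.
Collecting: F(X, Y, Z) = -2*X**3 + 2*X*Y**2 + 2*X*Y*Z + 2*X*Z**2 + Y**3 + Y*Z**2 + 3*Z**3.


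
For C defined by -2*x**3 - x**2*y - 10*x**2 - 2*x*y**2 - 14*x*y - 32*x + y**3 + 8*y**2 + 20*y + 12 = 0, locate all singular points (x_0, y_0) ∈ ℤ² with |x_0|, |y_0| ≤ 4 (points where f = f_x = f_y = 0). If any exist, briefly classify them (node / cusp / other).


Singular points: {(-1, -3)}; classification: node.

Compute partial derivatives:
  f_x = -6*x**2 - 2*x*y - 20*x - 2*y**2 - 14*y - 32.
  f_y = -x**2 - 4*x*y - 14*x + 3*y**2 + 16*y + 20.
Scan x_0 ∈ {−4, ..., 4}. For each x_0, f_y(x_0, y) is a polynomial in y; find its integer roots y ∈ {−4, ..., 4}, then test f_x and f at those candidates.
  x = -4: f_y(-4, y) = 3*y**2 + 32*y + 60; no integer root y with |y| ≤ 4.
  x = -3: f_y(-3, y) = 3*y**2 + 28*y + 53; no integer root y with |y| ≤ 4.
  x = -2: f_y(-2, y) = 3*y**2 + 24*y + 44; no integer root y with |y| ≤ 4.
  x = -1: f_y(-1, y) = 3*y**2 + 20*y + 33; vanishes at y ∈ {-3}. (-1, -3): f_x = 0, f = 0 — SINGULAR.
  x = 0: f_y(0, y) = 3*y**2 + 16*y + 20; vanishes at y ∈ {-2}. (0, -2): f_x = -12 ≠ 0.
  x = 1: f_y(1, y) = 3*y**2 + 12*y + 5; no integer root y with |y| ≤ 4.
  x = 2: f_y(2, y) = 3*y**2 + 8*y - 12; no integer root y with |y| ≤ 4.
  x = 3: f_y(3, y) = 3*y**2 + 4*y - 31; no integer root y with |y| ≤ 4.
  x = 4: f_y(4, y) = 3*y**2 - 52; no integer root y with |y| ≤ 4.
Only singular point on the grid: (-1, -3).
Classify: substitute x = -1 + u, y = -3 + v and expand: f = -2*u**3 - u**2*v - u**2 - 2*u*v**2 + v**3 + v**2.
No constant or linear terms (consistent with a singular point). Quadratic part: -u**2 + v**2. Cubic part: -2*u**3 - u**2*v - 2*u*v**2 + v**3.
The quadratic part v**2 - u**2 = (v − u)(v + u) splits into two distinct linear factors, so there are two distinct tangent lines y − -3 = ±(x − -1) — this is a node (ordinary double point).
Classification: node.


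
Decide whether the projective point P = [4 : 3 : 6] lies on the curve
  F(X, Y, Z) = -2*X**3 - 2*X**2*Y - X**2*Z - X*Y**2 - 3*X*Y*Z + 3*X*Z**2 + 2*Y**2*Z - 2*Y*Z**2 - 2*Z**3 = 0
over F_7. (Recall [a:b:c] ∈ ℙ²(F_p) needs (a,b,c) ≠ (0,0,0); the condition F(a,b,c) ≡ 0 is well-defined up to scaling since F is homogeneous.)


F(4,3,6) ≡ 6 (mod 7); P is NOT on the curve.

Evaluate F(4, 3, 6) term-by-term (mod 7).
  -2*X**3 ↦ -2·64·1·1 = -128
  -2*X**2*Y ↦ -2·16·3·1 = -96
  -X**2*Z ↦ -1·16·1·6 = -96
  -X*Y**2 ↦ -1·4·9·1 = -36
  -3*X*Y*Z ↦ -3·4·3·6 = -216
  3*X*Z**2 ↦ 3·4·1·36 = 432
  2*Y**2*Z ↦ 2·1·9·6 = 108
  -2*Y*Z**2 ↦ -2·1·3·36 = -216
  -2*Z**3 ↦ -2·1·1·216 = -432
Sum: F(4, 3, 6) = (-128) + (-96) + (-96) + (-36) + (-216) + (432) + (108) + (-216) + (-432) = -680.
Reducing mod 7: -680 ≡ 6 (mod 7).
Since F(a, b, c) ≡ 6 ≠ 0 (mod 7), P does NOT lie on the curve.


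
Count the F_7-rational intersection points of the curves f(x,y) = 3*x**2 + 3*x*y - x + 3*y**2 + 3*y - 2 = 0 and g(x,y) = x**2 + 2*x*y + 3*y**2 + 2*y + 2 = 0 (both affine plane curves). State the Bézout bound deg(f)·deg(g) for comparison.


Common zeros: {(1, 5)}; count = 1; Bézout bound = 4.

deg(f) = 2, deg(g) = 2, so Bézout bound = 4.
Scan x ∈ F_7. For each x, list the y ∈ F_7 with f(x, y) ≡ 0 and those with g(x, y) ≡ 0 (mod 7); the common zeros in that column are the intersection.
  x = 0: f ≡ 0 at y ∈ ∅; g ≡ 0 at y ∈ {1, 3}; common: ∅.
  x = 1: f ≡ 0 at y ∈ {0, 5}; g ≡ 0 at y ∈ {3, 5}; common: {5}.
  x = 2: f ≡ 0 at y ∈ ∅; g ≡ 0 at y ∈ ∅; common: ∅.
  x = 3: f ≡ 0 at y ∈ ∅; g ≡ 0 at y ∈ {4, 5}; common: ∅.
  x = 4: f ≡ 0 at y ∈ {0, 2}; g ≡ 0 at y ∈ ∅; common: ∅.
  x = 5: f ≡ 0 at y ∈ ∅; g ≡ 0 at y ∈ {1, 2}; common: ∅.
  x = 6: f ≡ 0 at y ∈ {2, 5}; g ≡ 0 at y ∈ ∅; common: ∅.
Collecting: common zeros = {(1, 5)}, so the count is 1.
Comparison with the Bézout bound: 1 ≤ 4 = deg(f)·deg(g), as expected for curves with no common component (the affine F_7-count falls short of the bound because intersections may lie at infinity, over extension fields, or carry multiplicity).


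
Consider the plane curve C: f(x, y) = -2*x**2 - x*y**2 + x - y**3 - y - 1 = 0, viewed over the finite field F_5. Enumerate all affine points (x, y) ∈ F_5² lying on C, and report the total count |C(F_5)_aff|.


Affine F_5-points: {(1, 1), (2, 2), (2, 3), (4, 1), (4, 2), (4, 3)}; count = 6.

For each of the 25 pairs (x, y) ∈ F_5², evaluate f(x, y) mod 5. Record the zeros.
  x = 0: [0↦4, 1↦2, 2↦4, 3↦4, 4↦1]  zeros at y ∈ ∅
  x = 1: [0↦3, 1↦0, 2↦4, 3↦4, 4↦4]  zeros at y ∈ {1}
  x = 2: [0↦3, 1↦4, 2↦0, 3↦0, 4↦3]  zeros at y ∈ {2, 3}
  x = 3: [0↦4, 1↦4, 2↦2, 3↦2, 4↦3]  zeros at y ∈ ∅
  x = 4: [0↦1, 1↦0, 2↦0, 3↦0, 4↦4]  zeros at y ∈ {1, 2, 3}
Collecting zeros: affine points = {(1, 1), (2, 2), (2, 3), (4, 1), (4, 2), (4, 3)}.
Total count |C(F_5)_aff| = 6.


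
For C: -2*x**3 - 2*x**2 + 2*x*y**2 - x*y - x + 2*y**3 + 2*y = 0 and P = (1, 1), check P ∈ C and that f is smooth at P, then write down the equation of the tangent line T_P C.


Tangent line at P: -10*x + 11*y - 1 = 0.

Step 1: f(1, 1) = 0, so P lies on C.
Step 2: partial derivatives
  f_x(x, y) = -6*x**2 - 4*x + 2*y**2 - y - 1, f_y(x, y) = 4*x*y - x + 6*y**2 + 2.
  f_x(P) = -10, f_y(P) = 11 (gradient nonzero, so P is smooth).
Step 3: tangent line at P: -10·(x − 1) + 11·(y − 1) = 0.
Expanding: -10*x + 11*y - 1 = 0.


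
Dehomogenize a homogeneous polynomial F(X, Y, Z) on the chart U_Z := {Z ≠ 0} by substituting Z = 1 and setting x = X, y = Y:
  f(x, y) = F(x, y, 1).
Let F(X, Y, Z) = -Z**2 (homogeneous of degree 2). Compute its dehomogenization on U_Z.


f(x, y) = -1

On U_Z we set Z = 1. Each monomial c·X^i·Y^j·Z^k in F becomes c·x^i·y^j·1^k = c·x^i·y^j.
Substituting Z = 1: F(X, Y, 1) = -1.
Note: deg(f) ≤ deg(F) = 2; strict inequality happens when F is divisible by Z (lost terms).


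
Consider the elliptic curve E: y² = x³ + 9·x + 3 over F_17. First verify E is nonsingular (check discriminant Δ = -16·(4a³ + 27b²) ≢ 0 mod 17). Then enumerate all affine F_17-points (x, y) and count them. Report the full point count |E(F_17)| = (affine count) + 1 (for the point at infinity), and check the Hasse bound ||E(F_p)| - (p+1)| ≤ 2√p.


Affine points = {(1, 8), (1, 9), (4, 1), (4, 16), (6, 1), (6, 16), (7, 1), (7, 16), (8, 3), (8, 14), (14, 0)}; affine count = 11; |E(F_17)| = 12.

Discriminant check: Δ ∝ 4a³ + 27b² = 4·9³ + 27·3² = 4·729 + 27·9 ≡ 14 (mod 17). Nonzero ⇒ E is nonsingular.
For each x ∈ F_17, compute rhs = x³ + 9·x + 3 mod 17, then count y ∈ F_17 with y² ≡ rhs.
  x = 0: rhs = 3, matching y values: none (0 points).
  x = 1: rhs = 13, matching y values: 8, 9 (2 points).
  x = 2: rhs = 12, matching y values: none (0 points).
  x = 3: rhs = 6, matching y values: none (0 points).
  x = 4: rhs = 1, matching y values: 1, 16 (2 points).
  x = 5: rhs = 3, matching y values: none (0 points).
  x = 6: rhs = 1, matching y values: 1, 16 (2 points).
  x = 7: rhs = 1, matching y values: 1, 16 (2 points).
  x = 8: rhs = 9, matching y values: 3, 14 (2 points).
  x = 9: rhs = 14, matching y values: none (0 points).
  x = 10: rhs = 5, matching y values: none (0 points).
  x = 11: rhs = 5, matching y values: none (0 points).
  x = 12: rhs = 3, matching y values: none (0 points).
  x = 13: rhs = 5, matching y values: none (0 points).
  x = 14: rhs = 0, matching y values: 0 (1 points).
  x = 15: rhs = 11, matching y values: none (0 points).
  x = 16: rhs = 10, matching y values: none (0 points).
Total affine count: 11.
Full point count |E(F_17)| = 11 + 1 = 12.
Hasse bound: |12 − (17+1)| = |-6| = 6 ≤ 2√17 ≈ 8.2462 ✓.


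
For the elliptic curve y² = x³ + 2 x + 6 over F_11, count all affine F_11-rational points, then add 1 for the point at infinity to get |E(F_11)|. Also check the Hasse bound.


Affine points = {(1, 3), (1, 8), (4, 1), (4, 10), (5, 3), (5, 8), (6, 5), (6, 6), (7, 0), (9, 4), (9, 7), (10, 5), (10, 6)}; affine count = 13; |E(F_11)| = 14.

Discriminant check: Δ ∝ 4a³ + 27b² = 4·2³ + 27·6² = 4·8 + 27·36 ≡ 3 (mod 11). Nonzero ⇒ E is nonsingular.
For each x ∈ F_11, compute rhs = x³ + 2·x + 6 mod 11, then count y ∈ F_11 with y² ≡ rhs.
  x = 0: rhs = 6, matching y values: none (0 points).
  x = 1: rhs = 9, matching y values: 3, 8 (2 points).
  x = 2: rhs = 7, matching y values: none (0 points).
  x = 3: rhs = 6, matching y values: none (0 points).
  x = 4: rhs = 1, matching y values: 1, 10 (2 points).
  x = 5: rhs = 9, matching y values: 3, 8 (2 points).
  x = 6: rhs = 3, matching y values: 5, 6 (2 points).
  x = 7: rhs = 0, matching y values: 0 (1 points).
  x = 8: rhs = 6, matching y values: none (0 points).
  x = 9: rhs = 5, matching y values: 4, 7 (2 points).
  x = 10: rhs = 3, matching y values: 5, 6 (2 points).
Total affine count: 13.
Full point count |E(F_11)| = 13 + 1 = 14.
Hasse bound: |14 − (11+1)| = |2| = 2 ≤ 2√11 ≈ 6.6332 ✓.


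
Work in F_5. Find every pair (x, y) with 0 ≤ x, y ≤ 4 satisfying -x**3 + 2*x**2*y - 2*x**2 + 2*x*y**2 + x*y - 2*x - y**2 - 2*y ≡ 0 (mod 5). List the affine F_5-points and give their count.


Affine F_5-points: {(0, 0), (0, 3), (1, 0), (1, 4), (2, 0), (2, 4), (3, 4)}; count = 7.

For each of the 25 pairs (x, y) ∈ F_5², evaluate f(x, y) mod 5. Record the zeros.
  x = 0: [0↦0, 1↦2, 2↦2, 3↦0, 4↦1]  zeros at y ∈ {0, 3}
  x = 1: [0↦0, 1↦2, 2↦1, 3↦2, 4↦0]  zeros at y ∈ {0, 4}
  x = 2: [0↦0, 1↦1, 2↦3, 3↦1, 4↦0]  zeros at y ∈ {0, 4}
  x = 3: [0↦4, 1↦3, 2↦2, 3↦1, 4↦0]  zeros at y ∈ {4}
  x = 4: [0↦1, 1↦2, 2↦2, 3↦1, 4↦4]  zeros at y ∈ ∅
Collecting zeros: affine points = {(0, 0), (0, 3), (1, 0), (1, 4), (2, 0), (2, 4), (3, 4)}.
Total count |C(F_5)_aff| = 7.


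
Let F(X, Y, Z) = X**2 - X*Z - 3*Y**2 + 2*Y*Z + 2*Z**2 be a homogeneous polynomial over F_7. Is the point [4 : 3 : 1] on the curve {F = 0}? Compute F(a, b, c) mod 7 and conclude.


F(4,3,1) ≡ 0 (mod 7); P is on the curve.

Evaluate F(4, 3, 1) term-by-term (mod 7).
  X**2 ↦ 1·16·1·1 = 16
  -X*Z ↦ -1·4·1·1 = -4
  -3*Y**2 ↦ -3·1·9·1 = -27
  2*Y*Z ↦ 2·1·3·1 = 6
  2*Z**2 ↦ 2·1·1·1 = 2
Sum: F(4, 3, 1) = (16) + (-4) + (-27) + (6) + (2) = -7.
Reducing mod 7: -7 ≡ 0 (mod 7).
Since F(a, b, c) ≡ 0 (mod 7), P lies on the curve.


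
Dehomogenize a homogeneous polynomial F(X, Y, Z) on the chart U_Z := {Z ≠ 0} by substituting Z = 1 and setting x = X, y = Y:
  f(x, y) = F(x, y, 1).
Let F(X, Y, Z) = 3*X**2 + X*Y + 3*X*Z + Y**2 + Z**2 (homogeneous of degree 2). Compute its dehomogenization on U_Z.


f(x, y) = 3*x**2 + x*y + 3*x + y**2 + 1

On U_Z we set Z = 1. Each monomial c·X^i·Y^j·Z^k in F becomes c·x^i·y^j·1^k = c·x^i·y^j.
Substituting Z = 1: F(X, Y, 1) = 3*x**2 + x*y + 3*x + y**2 + 1.
Note: deg(f) ≤ deg(F) = 2; strict inequality happens when F is divisible by Z (lost terms).


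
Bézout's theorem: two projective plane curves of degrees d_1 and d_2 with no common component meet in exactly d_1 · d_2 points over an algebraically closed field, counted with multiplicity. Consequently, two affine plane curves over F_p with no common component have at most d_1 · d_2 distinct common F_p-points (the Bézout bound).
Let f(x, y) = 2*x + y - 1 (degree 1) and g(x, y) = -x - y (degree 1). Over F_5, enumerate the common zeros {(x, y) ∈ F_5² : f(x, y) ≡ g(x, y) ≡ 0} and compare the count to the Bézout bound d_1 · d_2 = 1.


Common zeros: {(1, 4)}; count = 1; Bézout bound = 1.

deg(f) = 1, deg(g) = 1, so Bézout bound = 1.
Scan x ∈ F_5. For each x, list the y ∈ F_5 with f(x, y) ≡ 0 and those with g(x, y) ≡ 0 (mod 5); the common zeros in that column are the intersection.
  x = 0: f ≡ 0 at y ∈ {1}; g ≡ 0 at y ∈ {0}; common: ∅.
  x = 1: f ≡ 0 at y ∈ {4}; g ≡ 0 at y ∈ {4}; common: {4}.
  x = 2: f ≡ 0 at y ∈ {2}; g ≡ 0 at y ∈ {3}; common: ∅.
  x = 3: f ≡ 0 at y ∈ {0}; g ≡ 0 at y ∈ {2}; common: ∅.
  x = 4: f ≡ 0 at y ∈ {3}; g ≡ 0 at y ∈ {1}; common: ∅.
Collecting: common zeros = {(1, 4)}, so the count is 1.
Comparison with the Bézout bound: 1 ≤ 1 = deg(f)·deg(g), as expected for curves with no common component (the bound is attained).


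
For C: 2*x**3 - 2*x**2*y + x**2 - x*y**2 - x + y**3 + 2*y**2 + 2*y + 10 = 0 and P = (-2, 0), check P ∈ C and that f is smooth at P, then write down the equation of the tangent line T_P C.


Tangent line at P: 19*x - 6*y + 38 = 0.

Step 1: f(-2, 0) = 0, so P lies on C.
Step 2: partial derivatives
  f_x(x, y) = 6*x**2 - 4*x*y + 2*x - y**2 - 1, f_y(x, y) = -2*x**2 - 2*x*y + 3*y**2 + 4*y + 2.
  f_x(P) = 19, f_y(P) = -6 (gradient nonzero, so P is smooth).
Step 3: tangent line at P: 19·(x − -2) + -6·(y − 0) = 0.
Expanding: 19*x - 6*y + 38 = 0.


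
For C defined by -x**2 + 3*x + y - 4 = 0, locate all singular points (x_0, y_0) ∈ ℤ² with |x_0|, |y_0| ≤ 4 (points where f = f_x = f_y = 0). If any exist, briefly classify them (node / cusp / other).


No singular points in the scanned grid; C is smooth there.

Compute partial derivatives:
  f_x = 3 - 2*x.
  f_y = 1.
f_y = 1 is a nonzero constant, so f_y never vanishes: no point (x, y) can satisfy f = f_x = f_y = 0. In particular no (x, y) ∈ {−4, ..., 4}² is singular; the curve is smooth.


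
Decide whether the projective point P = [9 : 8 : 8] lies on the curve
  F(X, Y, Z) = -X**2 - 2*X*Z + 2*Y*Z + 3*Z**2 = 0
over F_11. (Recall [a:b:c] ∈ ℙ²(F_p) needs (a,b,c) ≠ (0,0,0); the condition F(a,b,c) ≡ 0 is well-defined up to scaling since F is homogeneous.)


F(9,8,8) ≡ 7 (mod 11); P is NOT on the curve.

Evaluate F(9, 8, 8) term-by-term (mod 11).
  -X**2 ↦ -1·81·1·1 = -81
  -2*X*Z ↦ -2·9·1·8 = -144
  2*Y*Z ↦ 2·1·8·8 = 128
  3*Z**2 ↦ 3·1·1·64 = 192
Sum: F(9, 8, 8) = (-81) + (-144) + (128) + (192) = 95.
Reducing mod 11: 95 ≡ 7 (mod 11).
Since F(a, b, c) ≡ 7 ≠ 0 (mod 11), P does NOT lie on the curve.


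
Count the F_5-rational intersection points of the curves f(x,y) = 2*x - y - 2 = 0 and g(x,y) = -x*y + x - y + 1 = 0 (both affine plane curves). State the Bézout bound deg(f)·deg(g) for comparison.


Common zeros: {(4, 1)}; count = 1; Bézout bound = 2.

deg(f) = 1, deg(g) = 2, so Bézout bound = 2.
Scan x ∈ F_5. For each x, list the y ∈ F_5 with f(x, y) ≡ 0 and those with g(x, y) ≡ 0 (mod 5); the common zeros in that column are the intersection.
  x = 0: f ≡ 0 at y ∈ {3}; g ≡ 0 at y ∈ {1}; common: ∅.
  x = 1: f ≡ 0 at y ∈ {0}; g ≡ 0 at y ∈ {1}; common: ∅.
  x = 2: f ≡ 0 at y ∈ {2}; g ≡ 0 at y ∈ {1}; common: ∅.
  x = 3: f ≡ 0 at y ∈ {4}; g ≡ 0 at y ∈ {1}; common: ∅.
  x = 4: f ≡ 0 at y ∈ {1}; g ≡ 0 at y ∈ {0, 1, 2, 3, 4}; common: {1}.
Collecting: common zeros = {(4, 1)}, so the count is 1.
Comparison with the Bézout bound: 1 ≤ 2 = deg(f)·deg(g), as expected for curves with no common component (the affine F_5-count falls short of the bound because intersections may lie at infinity, over extension fields, or carry multiplicity).


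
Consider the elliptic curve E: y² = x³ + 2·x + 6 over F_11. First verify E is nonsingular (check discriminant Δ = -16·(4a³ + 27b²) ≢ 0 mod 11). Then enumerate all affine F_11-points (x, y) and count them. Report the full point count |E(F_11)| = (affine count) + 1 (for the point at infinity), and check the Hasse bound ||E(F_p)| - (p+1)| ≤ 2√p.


Affine points = {(1, 3), (1, 8), (4, 1), (4, 10), (5, 3), (5, 8), (6, 5), (6, 6), (7, 0), (9, 4), (9, 7), (10, 5), (10, 6)}; affine count = 13; |E(F_11)| = 14.

Discriminant check: Δ ∝ 4a³ + 27b² = 4·2³ + 27·6² = 4·8 + 27·36 ≡ 3 (mod 11). Nonzero ⇒ E is nonsingular.
For each x ∈ F_11, compute rhs = x³ + 2·x + 6 mod 11, then count y ∈ F_11 with y² ≡ rhs.
  x = 0: rhs = 6, matching y values: none (0 points).
  x = 1: rhs = 9, matching y values: 3, 8 (2 points).
  x = 2: rhs = 7, matching y values: none (0 points).
  x = 3: rhs = 6, matching y values: none (0 points).
  x = 4: rhs = 1, matching y values: 1, 10 (2 points).
  x = 5: rhs = 9, matching y values: 3, 8 (2 points).
  x = 6: rhs = 3, matching y values: 5, 6 (2 points).
  x = 7: rhs = 0, matching y values: 0 (1 points).
  x = 8: rhs = 6, matching y values: none (0 points).
  x = 9: rhs = 5, matching y values: 4, 7 (2 points).
  x = 10: rhs = 3, matching y values: 5, 6 (2 points).
Total affine count: 13.
Full point count |E(F_11)| = 13 + 1 = 14.
Hasse bound: |14 − (11+1)| = |2| = 2 ≤ 2√11 ≈ 6.6332 ✓.


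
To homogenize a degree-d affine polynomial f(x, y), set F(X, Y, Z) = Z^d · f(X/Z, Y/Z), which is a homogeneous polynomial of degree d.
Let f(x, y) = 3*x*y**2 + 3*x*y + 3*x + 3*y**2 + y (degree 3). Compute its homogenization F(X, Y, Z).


F(X, Y, Z) = 3*X*Y**2 + 3*X*Y*Z + 3*X*Z**2 + 3*Y**2*Z + Y*Z**2

deg(f) = 3.
Substitute x = X/Z, y = Y/Z into f, then multiply by Z^3.
  monomial 3·x^1·y^2 ↦ 3·X^1·Y^2·Z^0.
  monomial 3·x^1·y^1 ↦ 3·X^1·Y^1·Z^1.
  monomial 3·x^1·y^0 ↦ 3·X^1·Y^0·Z^2.
  monomial 3·x^0·y^2 ↦ 3·X^0·Y^2·Z^1.
  monomial 1·x^0·y^1 ↦ 1·X^0·Y^1·Z^2.
Collecting: F(X, Y, Z) = 3*X*Y**2 + 3*X*Y*Z + 3*X*Z**2 + 3*Y**2*Z + Y*Z**2.


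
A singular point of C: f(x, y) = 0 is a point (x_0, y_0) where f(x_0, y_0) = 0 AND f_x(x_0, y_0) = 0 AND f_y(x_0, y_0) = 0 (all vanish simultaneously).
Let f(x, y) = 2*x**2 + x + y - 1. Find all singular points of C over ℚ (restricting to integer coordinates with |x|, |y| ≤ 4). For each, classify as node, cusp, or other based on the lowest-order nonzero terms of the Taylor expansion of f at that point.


No singular points in the scanned grid; C is smooth there.

Compute partial derivatives:
  f_x = 4*x + 1.
  f_y = 1.
f_y = 1 is a nonzero constant, so f_y never vanishes: no point (x, y) can satisfy f = f_x = f_y = 0. In particular no (x, y) ∈ {−4, ..., 4}² is singular; the curve is smooth.


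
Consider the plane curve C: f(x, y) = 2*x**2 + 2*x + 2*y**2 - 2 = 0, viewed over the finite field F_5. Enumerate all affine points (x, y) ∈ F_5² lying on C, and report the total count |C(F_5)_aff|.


Affine F_5-points: {(0, 1), (0, 4), (1, 2), (1, 3), (2, 0), (3, 2), (3, 3), (4, 1), (4, 4)}; count = 9.

For each of the 25 pairs (x, y) ∈ F_5², evaluate f(x, y) mod 5. Record the zeros.
  x = 0: [0↦3, 1↦0, 2↦1, 3↦1, 4↦0]  zeros at y ∈ {1, 4}
  x = 1: [0↦2, 1↦4, 2↦0, 3↦0, 4↦4]  zeros at y ∈ {2, 3}
  x = 2: [0↦0, 1↦2, 2↦3, 3↦3, 4↦2]  zeros at y ∈ {0}
  x = 3: [0↦2, 1↦4, 2↦0, 3↦0, 4↦4]  zeros at y ∈ {2, 3}
  x = 4: [0↦3, 1↦0, 2↦1, 3↦1, 4↦0]  zeros at y ∈ {1, 4}
Collecting zeros: affine points = {(0, 1), (0, 4), (1, 2), (1, 3), (2, 0), (3, 2), (3, 3), (4, 1), (4, 4)}.
Total count |C(F_5)_aff| = 9.


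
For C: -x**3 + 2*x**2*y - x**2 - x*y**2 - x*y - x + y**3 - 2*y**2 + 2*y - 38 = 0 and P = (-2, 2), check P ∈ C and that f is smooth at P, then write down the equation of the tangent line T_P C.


Tangent line at P: -31*x + 24*y - 110 = 0.

Step 1: f(-2, 2) = 0, so P lies on C.
Step 2: partial derivatives
  f_x(x, y) = -3*x**2 + 4*x*y - 2*x - y**2 - y - 1, f_y(x, y) = 2*x**2 - 2*x*y - x + 3*y**2 - 4*y + 2.
  f_x(P) = -31, f_y(P) = 24 (gradient nonzero, so P is smooth).
Step 3: tangent line at P: -31·(x − -2) + 24·(y − 2) = 0.
Expanding: -31*x + 24*y - 110 = 0.


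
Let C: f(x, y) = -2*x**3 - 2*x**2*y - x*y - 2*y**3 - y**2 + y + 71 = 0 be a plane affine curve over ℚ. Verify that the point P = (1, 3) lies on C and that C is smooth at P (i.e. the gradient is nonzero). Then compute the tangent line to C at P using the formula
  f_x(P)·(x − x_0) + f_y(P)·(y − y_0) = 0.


Tangent line at P: -21*x - 62*y + 207 = 0.

Step 1: f(1, 3) = 0, so P lies on C.
Step 2: partial derivatives
  f_x(x, y) = -6*x**2 - 4*x*y - y, f_y(x, y) = -2*x**2 - x - 6*y**2 - 2*y + 1.
  f_x(P) = -21, f_y(P) = -62 (gradient nonzero, so P is smooth).
Step 3: tangent line at P: -21·(x − 1) + -62·(y − 3) = 0.
Expanding: -21*x - 62*y + 207 = 0.


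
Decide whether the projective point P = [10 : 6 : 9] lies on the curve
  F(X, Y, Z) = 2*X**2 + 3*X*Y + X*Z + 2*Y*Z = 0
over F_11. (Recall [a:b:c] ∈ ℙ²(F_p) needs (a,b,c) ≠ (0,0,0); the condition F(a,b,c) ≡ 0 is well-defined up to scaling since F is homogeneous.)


F(10,6,9) ≡ 6 (mod 11); P is NOT on the curve.

Evaluate F(10, 6, 9) term-by-term (mod 11).
  2*X**2 ↦ 2·100·1·1 = 200
  3*X*Y ↦ 3·10·6·1 = 180
  X*Z ↦ 1·10·1·9 = 90
  2*Y*Z ↦ 2·1·6·9 = 108
Sum: F(10, 6, 9) = (200) + (180) + (90) + (108) = 578.
Reducing mod 11: 578 ≡ 6 (mod 11).
Since F(a, b, c) ≡ 6 ≠ 0 (mod 11), P does NOT lie on the curve.


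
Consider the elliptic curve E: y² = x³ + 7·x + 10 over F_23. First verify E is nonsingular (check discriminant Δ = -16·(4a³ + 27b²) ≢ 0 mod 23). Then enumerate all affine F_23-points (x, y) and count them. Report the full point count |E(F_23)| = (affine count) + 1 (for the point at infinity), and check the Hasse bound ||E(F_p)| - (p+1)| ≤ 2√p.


Affine points = {(1, 8), (1, 15), (2, 3), (2, 20), (3, 9), (3, 14), (5, 3), (5, 20), (8, 7), (8, 16), (14, 0), (16, 3), (16, 20), (20, 10), (20, 13), (22, 5), (22, 18)}; affine count = 17; |E(F_23)| = 18.

Discriminant check: Δ ∝ 4a³ + 27b² = 4·7³ + 27·10² = 4·343 + 27·100 ≡ 1 (mod 23). Nonzero ⇒ E is nonsingular.
For each x ∈ F_23, compute rhs = x³ + 7·x + 10 mod 23, then count y ∈ F_23 with y² ≡ rhs.
  x = 0: rhs = 10, matching y values: none (0 points).
  x = 1: rhs = 18, matching y values: 8, 15 (2 points).
  x = 2: rhs = 9, matching y values: 3, 20 (2 points).
  x = 3: rhs = 12, matching y values: 9, 14 (2 points).
  x = 4: rhs = 10, matching y values: none (0 points).
  x = 5: rhs = 9, matching y values: 3, 20 (2 points).
  x = 6: rhs = 15, matching y values: none (0 points).
  x = 7: rhs = 11, matching y values: none (0 points).
  x = 8: rhs = 3, matching y values: 7, 16 (2 points).
  x = 9: rhs = 20, matching y values: none (0 points).
  x = 10: rhs = 22, matching y values: none (0 points).
  x = 11: rhs = 15, matching y values: none (0 points).
  x = 12: rhs = 5, matching y values: none (0 points).
  x = 13: rhs = 21, matching y values: none (0 points).
  x = 14: rhs = 0, matching y values: 0 (1 points).
  x = 15: rhs = 17, matching y values: none (0 points).
  x = 16: rhs = 9, matching y values: 3, 20 (2 points).
  x = 17: rhs = 5, matching y values: none (0 points).
  x = 18: rhs = 11, matching y values: none (0 points).
  x = 19: rhs = 10, matching y values: none (0 points).
  x = 20: rhs = 8, matching y values: 10, 13 (2 points).
  x = 21: rhs = 11, matching y values: none (0 points).
  x = 22: rhs = 2, matching y values: 5, 18 (2 points).
Total affine count: 17.
Full point count |E(F_23)| = 17 + 1 = 18.
Hasse bound: |18 − (23+1)| = |-6| = 6 ≤ 2√23 ≈ 9.5917 ✓.


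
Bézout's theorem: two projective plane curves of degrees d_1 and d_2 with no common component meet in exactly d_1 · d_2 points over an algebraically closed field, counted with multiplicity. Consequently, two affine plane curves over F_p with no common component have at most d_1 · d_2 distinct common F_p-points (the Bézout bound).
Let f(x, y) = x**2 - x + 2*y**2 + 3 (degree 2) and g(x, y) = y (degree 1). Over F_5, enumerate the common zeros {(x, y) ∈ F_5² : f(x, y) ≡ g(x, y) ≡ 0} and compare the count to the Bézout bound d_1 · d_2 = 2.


Common zeros: {(2, 0), (4, 0)}; count = 2; Bézout bound = 2.

deg(f) = 2, deg(g) = 1, so Bézout bound = 2.
Scan x ∈ F_5. For each x, list the y ∈ F_5 with f(x, y) ≡ 0 and those with g(x, y) ≡ 0 (mod 5); the common zeros in that column are the intersection.
  x = 0: f ≡ 0 at y ∈ {1, 4}; g ≡ 0 at y ∈ {0}; common: ∅.
  x = 1: f ≡ 0 at y ∈ {1, 4}; g ≡ 0 at y ∈ {0}; common: ∅.
  x = 2: f ≡ 0 at y ∈ {0}; g ≡ 0 at y ∈ {0}; common: {0}.
  x = 3: f ≡ 0 at y ∈ ∅; g ≡ 0 at y ∈ {0}; common: ∅.
  x = 4: f ≡ 0 at y ∈ {0}; g ≡ 0 at y ∈ {0}; common: {0}.
Collecting: common zeros = {(2, 0), (4, 0)}, so the count is 2.
Comparison with the Bézout bound: 2 ≤ 2 = deg(f)·deg(g), as expected for curves with no common component (the bound is attained).


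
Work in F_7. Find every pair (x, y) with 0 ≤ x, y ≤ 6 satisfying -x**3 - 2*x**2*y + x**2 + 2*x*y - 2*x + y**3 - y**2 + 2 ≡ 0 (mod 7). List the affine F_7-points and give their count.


Affine F_7-points: {(0, 6), (1, 0), (1, 1), (2, 3), (3, 2), (4, 2), (5, 3), (5, 6)}; count = 8.

For each of the 49 pairs (x, y) ∈ F_7², evaluate f(x, y) mod 7. Record the zeros.
  x = 0: [0↦2, 1↦2, 2↦6, 3↦6, 4↦1, 5↦4, 6↦0]  zeros at y ∈ {6}
  x = 1: [0↦0, 1↦0, 2↦4, 3↦4, 4↦6, 5↦2, 6↦5]  zeros at y ∈ {0, 1}
  x = 2: [0↦1, 1↦4, 2↦4, 3↦0, 4↦5, 5↦4, 6↦3]  zeros at y ∈ {3}
  x = 3: [0↦6, 1↦1, 2↦0, 3↦2, 4↦6, 5↦4, 6↦2]  zeros at y ∈ {2}
  x = 4: [0↦2, 1↦6, 2↦0, 3↦4, 4↦3, 5↦3, 6↦3]  zeros at y ∈ {2}
  x = 5: [0↦4, 1↦6, 2↦5, 3↦0, 4↦4, 5↦2, 6↦0]  zeros at y ∈ {3, 6}
  x = 6: [0↦6, 1↦2, 2↦2, 3↦5, 4↦3, 5↦2, 6↦1]  zeros at y ∈ ∅
Collecting zeros: affine points = {(0, 6), (1, 0), (1, 1), (2, 3), (3, 2), (4, 2), (5, 3), (5, 6)}.
Total count |C(F_7)_aff| = 8.


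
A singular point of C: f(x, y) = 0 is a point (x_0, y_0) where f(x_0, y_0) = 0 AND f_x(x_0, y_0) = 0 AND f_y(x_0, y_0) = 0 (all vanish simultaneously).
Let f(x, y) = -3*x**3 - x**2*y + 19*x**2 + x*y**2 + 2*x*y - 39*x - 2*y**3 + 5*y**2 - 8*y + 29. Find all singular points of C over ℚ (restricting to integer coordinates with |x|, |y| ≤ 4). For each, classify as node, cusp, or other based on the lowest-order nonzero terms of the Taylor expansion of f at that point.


Singular points: {(2, 1)}; classification: cusp.

Compute partial derivatives:
  f_x = -9*x**2 - 2*x*y + 38*x + y**2 + 2*y - 39.
  f_y = -x**2 + 2*x*y + 2*x - 6*y**2 + 10*y - 8.
Scan x_0 ∈ {−4, ..., 4}. For each x_0, f_y(x_0, y) is a polynomial in y; find its integer roots y ∈ {−4, ..., 4}, then test f_x and f at those candidates.
  x = -4: f_y(-4, y) = -6*y**2 + 2*y - 32; no integer root y with |y| ≤ 4.
  x = -3: f_y(-3, y) = -6*y**2 + 4*y - 23; no integer root y with |y| ≤ 4.
  x = -2: f_y(-2, y) = -6*y**2 + 6*y - 16; no integer root y with |y| ≤ 4.
  x = -1: f_y(-1, y) = -6*y**2 + 8*y - 11; no integer root y with |y| ≤ 4.
  x = 0: f_y(0, y) = -6*y**2 + 10*y - 8; no integer root y with |y| ≤ 4.
  x = 1: f_y(1, y) = -6*y**2 + 12*y - 7; no integer root y with |y| ≤ 4.
  x = 2: f_y(2, y) = -6*y**2 + 14*y - 8; vanishes at y ∈ {1}. (2, 1): f_x = 0, f = 0 — SINGULAR.
  x = 3: f_y(3, y) = -6*y**2 + 16*y - 11; no integer root y with |y| ≤ 4.
  x = 4: f_y(4, y) = -6*y**2 + 18*y - 16; no integer root y with |y| ≤ 4.
Only singular point on the grid: (2, 1).
Classify: substitute x = 2 + u, y = 1 + v and expand: f = -3*u**3 - u**2*v + u*v**2 - 2*v**3 + v**2.
No constant or linear terms (consistent with a singular point). Quadratic part: v**2. Cubic part: -3*u**3 - u**2*v + u*v**2 - 2*v**3.
The quadratic part v**2 is a perfect square, so there is a single (double) tangent line v = 0, i.e. y = 1. Restricting the cubic part to that line (v = 0) leaves -3*u**3 ≠ 0, so f is not divisible by v and the branch is v² ≈ 3*u**3 to lowest order — this is a cusp.
Classification: cusp.


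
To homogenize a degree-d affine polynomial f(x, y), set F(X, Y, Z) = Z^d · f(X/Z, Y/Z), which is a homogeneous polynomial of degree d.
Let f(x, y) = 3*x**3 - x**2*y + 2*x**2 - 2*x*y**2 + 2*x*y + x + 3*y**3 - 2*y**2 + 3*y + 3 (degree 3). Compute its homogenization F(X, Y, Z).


F(X, Y, Z) = 3*X**3 - X**2*Y + 2*X**2*Z - 2*X*Y**2 + 2*X*Y*Z + X*Z**2 + 3*Y**3 - 2*Y**2*Z + 3*Y*Z**2 + 3*Z**3

deg(f) = 3.
Substitute x = X/Z, y = Y/Z into f, then multiply by Z^3.
  monomial 3·x^3·y^0 ↦ 3·X^3·Y^0·Z^0.
  monomial -1·x^2·y^1 ↦ -1·X^2·Y^1·Z^0.
  monomial 2·x^2·y^0 ↦ 2·X^2·Y^0·Z^1.
  monomial -2·x^1·y^2 ↦ -2·X^1·Y^2·Z^0.
  monomial 2·x^1·y^1 ↦ 2·X^1·Y^1·Z^1.
  monomial 1·x^1·y^0 ↦ 1·X^1·Y^0·Z^2.
  monomial 3·x^0·y^3 ↦ 3·X^0·Y^3·Z^0.
  monomial -2·x^0·y^2 ↦ -2·X^0·Y^2·Z^1.
  monomial 3·x^0·y^1 ↦ 3·X^0·Y^1·Z^2.
  monomial 3·x^0·y^0 ↦ 3·X^0·Y^0·Z^3.
Collecting: F(X, Y, Z) = 3*X**3 - X**2*Y + 2*X**2*Z - 2*X*Y**2 + 2*X*Y*Z + X*Z**2 + 3*Y**3 - 2*Y**2*Z + 3*Y*Z**2 + 3*Z**3.


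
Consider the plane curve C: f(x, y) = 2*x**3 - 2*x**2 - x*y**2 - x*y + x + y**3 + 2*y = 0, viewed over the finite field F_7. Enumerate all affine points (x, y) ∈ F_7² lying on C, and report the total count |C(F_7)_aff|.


Affine F_7-points: {(0, 0), (1, 2), (2, 4), (2, 6), (3, 5), (6, 1)}; count = 6.

For each of the 49 pairs (x, y) ∈ F_7², evaluate f(x, y) mod 7. Record the zeros.
  x = 0: [0↦0, 1↦3, 2↦5, 3↦5, 4↦2, 5↦2, 6↦4]  zeros at y ∈ {0}
  x = 1: [0↦1, 1↦2, 2↦0, 3↦1, 4↦4, 5↦1, 6↦5]  zeros at y ∈ {2}
  x = 2: [0↦3, 1↦2, 2↦3, 3↦5, 4↦0, 5↦1, 6↦0]  zeros at y ∈ {4, 6}
  x = 3: [0↦4, 1↦1, 2↦5, 3↦1, 4↦2, 5↦0, 6↦1]  zeros at y ∈ {5}
  x = 4: [0↦2, 1↦4, 2↦4, 3↦1, 4↦1, 5↦3, 6↦6]  zeros at y ∈ ∅
  x = 5: [0↦2, 1↦2, 2↦5, 3↦3, 4↦2, 5↦1, 6↦6]  zeros at y ∈ ∅
  x = 6: [0↦2, 1↦0, 2↦6, 3↦5, 4↦3, 5↦6, 6↦6]  zeros at y ∈ {1}
Collecting zeros: affine points = {(0, 0), (1, 2), (2, 4), (2, 6), (3, 5), (6, 1)}.
Total count |C(F_7)_aff| = 6.


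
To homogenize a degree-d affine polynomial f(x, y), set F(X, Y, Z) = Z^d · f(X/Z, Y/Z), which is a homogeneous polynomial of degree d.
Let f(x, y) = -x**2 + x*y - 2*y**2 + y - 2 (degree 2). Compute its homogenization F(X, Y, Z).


F(X, Y, Z) = -X**2 + X*Y - 2*Y**2 + Y*Z - 2*Z**2

deg(f) = 2.
Substitute x = X/Z, y = Y/Z into f, then multiply by Z^2.
  monomial -1·x^2·y^0 ↦ -1·X^2·Y^0·Z^0.
  monomial 1·x^1·y^1 ↦ 1·X^1·Y^1·Z^0.
  monomial -2·x^0·y^2 ↦ -2·X^0·Y^2·Z^0.
  monomial 1·x^0·y^1 ↦ 1·X^0·Y^1·Z^1.
  monomial -2·x^0·y^0 ↦ -2·X^0·Y^0·Z^2.
Collecting: F(X, Y, Z) = -X**2 + X*Y - 2*Y**2 + Y*Z - 2*Z**2.


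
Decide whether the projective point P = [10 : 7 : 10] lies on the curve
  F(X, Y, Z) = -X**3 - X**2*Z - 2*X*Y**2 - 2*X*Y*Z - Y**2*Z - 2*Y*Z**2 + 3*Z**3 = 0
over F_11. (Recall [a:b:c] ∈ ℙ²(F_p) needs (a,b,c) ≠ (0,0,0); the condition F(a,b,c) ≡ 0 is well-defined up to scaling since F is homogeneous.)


F(10,7,10) ≡ 8 (mod 11); P is NOT on the curve.

Evaluate F(10, 7, 10) term-by-term (mod 11).
  -X**3 ↦ -1·1000·1·1 = -1000
  -X**2*Z ↦ -1·100·1·10 = -1000
  -2*X*Y**2 ↦ -2·10·49·1 = -980
  -2*X*Y*Z ↦ -2·10·7·10 = -1400
  -Y**2*Z ↦ -1·1·49·10 = -490
  -2*Y*Z**2 ↦ -2·1·7·100 = -1400
  3*Z**3 ↦ 3·1·1·1000 = 3000
Sum: F(10, 7, 10) = (-1000) + (-1000) + (-980) + (-1400) + (-490) + (-1400) + (3000) = -3270.
Reducing mod 11: -3270 ≡ 8 (mod 11).
Since F(a, b, c) ≡ 8 ≠ 0 (mod 11), P does NOT lie on the curve.


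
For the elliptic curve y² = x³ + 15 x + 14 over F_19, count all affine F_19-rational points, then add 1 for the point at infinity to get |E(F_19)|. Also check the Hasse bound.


Affine points = {(1, 7), (1, 12), (4, 9), (4, 10), (5, 9), (5, 10), (6, 4), (6, 15), (7, 5), (7, 14), (8, 0), (9, 2), (9, 17), (10, 9), (10, 10), (11, 3), (11, 16), (14, 2), (14, 17), (15, 2), (15, 17), (18, 6), (18, 13)}; affine count = 23; |E(F_19)| = 24.

Discriminant check: Δ ∝ 4a³ + 27b² = 4·15³ + 27·14² = 4·3375 + 27·196 ≡ 1 (mod 19). Nonzero ⇒ E is nonsingular.
For each x ∈ F_19, compute rhs = x³ + 15·x + 14 mod 19, then count y ∈ F_19 with y² ≡ rhs.
  x = 0: rhs = 14, matching y values: none (0 points).
  x = 1: rhs = 11, matching y values: 7, 12 (2 points).
  x = 2: rhs = 14, matching y values: none (0 points).
  x = 3: rhs = 10, matching y values: none (0 points).
  x = 4: rhs = 5, matching y values: 9, 10 (2 points).
  x = 5: rhs = 5, matching y values: 9, 10 (2 points).
  x = 6: rhs = 16, matching y values: 4, 15 (2 points).
  x = 7: rhs = 6, matching y values: 5, 14 (2 points).
  x = 8: rhs = 0, matching y values: 0 (1 points).
  x = 9: rhs = 4, matching y values: 2, 17 (2 points).
  x = 10: rhs = 5, matching y values: 9, 10 (2 points).
  x = 11: rhs = 9, matching y values: 3, 16 (2 points).
  x = 12: rhs = 3, matching y values: none (0 points).
  x = 13: rhs = 12, matching y values: none (0 points).
  x = 14: rhs = 4, matching y values: 2, 17 (2 points).
  x = 15: rhs = 4, matching y values: 2, 17 (2 points).
  x = 16: rhs = 18, matching y values: none (0 points).
  x = 17: rhs = 14, matching y values: none (0 points).
  x = 18: rhs = 17, matching y values: 6, 13 (2 points).
Total affine count: 23.
Full point count |E(F_19)| = 23 + 1 = 24.
Hasse bound: |24 − (19+1)| = |4| = 4 ≤ 2√19 ≈ 8.7178 ✓.


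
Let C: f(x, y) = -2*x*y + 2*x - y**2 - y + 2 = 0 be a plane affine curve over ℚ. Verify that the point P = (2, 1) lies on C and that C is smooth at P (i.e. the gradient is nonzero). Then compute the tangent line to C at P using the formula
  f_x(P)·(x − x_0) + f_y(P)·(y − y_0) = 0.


Tangent line at P: 7 - 7*y = 0.

Step 1: f(2, 1) = 0, so P lies on C.
Step 2: partial derivatives
  f_x(x, y) = 2 - 2*y, f_y(x, y) = -2*x - 2*y - 1.
  f_x(P) = 0, f_y(P) = -7 (gradient nonzero, so P is smooth).
Step 3: tangent line at P: 0·(x − 2) + -7·(y − 1) = 0.
Expanding: 7 - 7*y = 0.


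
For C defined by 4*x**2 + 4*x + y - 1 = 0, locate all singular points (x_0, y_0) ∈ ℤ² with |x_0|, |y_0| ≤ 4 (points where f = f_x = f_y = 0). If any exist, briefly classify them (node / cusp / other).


No singular points in the scanned grid; C is smooth there.

Compute partial derivatives:
  f_x = 8*x + 4.
  f_y = 1.
f_y = 1 is a nonzero constant, so f_y never vanishes: no point (x, y) can satisfy f = f_x = f_y = 0. In particular no (x, y) ∈ {−4, ..., 4}² is singular; the curve is smooth.


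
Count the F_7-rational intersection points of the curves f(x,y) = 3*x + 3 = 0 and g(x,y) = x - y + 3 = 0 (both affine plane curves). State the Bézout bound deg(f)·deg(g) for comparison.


Common zeros: {(6, 2)}; count = 1; Bézout bound = 1.

deg(f) = 1, deg(g) = 1, so Bézout bound = 1.
Scan x ∈ F_7. For each x, list the y ∈ F_7 with f(x, y) ≡ 0 and those with g(x, y) ≡ 0 (mod 7); the common zeros in that column are the intersection.
  x = 0: f ≡ 0 at y ∈ ∅; g ≡ 0 at y ∈ {3}; common: ∅.
  x = 1: f ≡ 0 at y ∈ ∅; g ≡ 0 at y ∈ {4}; common: ∅.
  x = 2: f ≡ 0 at y ∈ ∅; g ≡ 0 at y ∈ {5}; common: ∅.
  x = 3: f ≡ 0 at y ∈ ∅; g ≡ 0 at y ∈ {6}; common: ∅.
  x = 4: f ≡ 0 at y ∈ ∅; g ≡ 0 at y ∈ {0}; common: ∅.
  x = 5: f ≡ 0 at y ∈ ∅; g ≡ 0 at y ∈ {1}; common: ∅.
  x = 6: f ≡ 0 at y ∈ {0, 1, 2, 3, 4, 5, 6}; g ≡ 0 at y ∈ {2}; common: {2}.
Collecting: common zeros = {(6, 2)}, so the count is 1.
Comparison with the Bézout bound: 1 ≤ 1 = deg(f)·deg(g), as expected for curves with no common component (the bound is attained).


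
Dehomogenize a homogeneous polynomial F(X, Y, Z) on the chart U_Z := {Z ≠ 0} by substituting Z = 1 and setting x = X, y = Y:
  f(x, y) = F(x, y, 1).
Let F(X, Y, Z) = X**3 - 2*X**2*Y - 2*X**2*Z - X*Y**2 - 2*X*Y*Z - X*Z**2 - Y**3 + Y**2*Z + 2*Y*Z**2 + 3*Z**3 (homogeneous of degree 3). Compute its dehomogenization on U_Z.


f(x, y) = x**3 - 2*x**2*y - 2*x**2 - x*y**2 - 2*x*y - x - y**3 + y**2 + 2*y + 3

On U_Z we set Z = 1. Each monomial c·X^i·Y^j·Z^k in F becomes c·x^i·y^j·1^k = c·x^i·y^j.
Substituting Z = 1: F(X, Y, 1) = x**3 - 2*x**2*y - 2*x**2 - x*y**2 - 2*x*y - x - y**3 + y**2 + 2*y + 3.
Note: deg(f) ≤ deg(F) = 3; strict inequality happens when F is divisible by Z (lost terms).
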